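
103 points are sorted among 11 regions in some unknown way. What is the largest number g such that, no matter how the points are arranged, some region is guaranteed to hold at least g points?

The 11 regions are the holes and the 103 points are the pigeons.
If every region held at most 9 points, the total would be at most 11 × 9 = 99, which is less than 103.
So some region holds at least ⌈103/11⌉ = 10 points.

10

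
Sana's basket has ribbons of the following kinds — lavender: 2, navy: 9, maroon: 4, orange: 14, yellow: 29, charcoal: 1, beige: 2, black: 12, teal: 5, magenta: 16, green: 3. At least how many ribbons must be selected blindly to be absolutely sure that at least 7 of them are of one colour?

By the pigeonhole principle, the 11 colours are the holes; the ribbons drawn are the pigeons.
To avoid 7 of any one colour, the worst case takes at most 6 of each colour, or every ribbon of a colour that has fewer than 6.
That gives 2 + 6 + 4 + 6 + 6 + 1 + 2 + 6 + 5 + 6 + 3 = 47 ribbons with no colour reaching 7.
The next ribbon forces some colour to 7, so 47 + 1 = 48.

48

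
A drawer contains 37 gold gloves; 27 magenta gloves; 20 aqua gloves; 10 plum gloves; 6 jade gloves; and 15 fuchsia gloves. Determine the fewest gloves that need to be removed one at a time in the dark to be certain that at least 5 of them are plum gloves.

In the worst case for collecting plum gloves, every non-plum glove comes out first.
There are 37 + 27 + 20 + 6 + 15 = 105 non-plum gloves altogether.
After those, each further glove must be plum, so 105 + 5 = 110 draws guarantee 5 plum gloves.

110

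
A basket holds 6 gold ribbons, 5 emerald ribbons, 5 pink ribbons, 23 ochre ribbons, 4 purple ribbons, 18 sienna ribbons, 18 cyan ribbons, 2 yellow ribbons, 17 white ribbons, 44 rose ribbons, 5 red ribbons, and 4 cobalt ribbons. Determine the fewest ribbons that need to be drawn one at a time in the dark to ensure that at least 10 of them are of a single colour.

77

By pigeonhole, the 12 colours are the holes; the ribbons drawn are the pigeons.
To avoid 10 of any one colour, the worst case takes at most 9 of each colour, or every ribbon of a colour that has fewer than 9.
That gives 6 + 5 + 5 + 9 + 4 + 9 + 9 + 2 + 9 + 9 + 5 + 4 = 76 ribbons with no colour reaching 10.
The next ribbon forces some colour to 10, so 76 + 1 = 77.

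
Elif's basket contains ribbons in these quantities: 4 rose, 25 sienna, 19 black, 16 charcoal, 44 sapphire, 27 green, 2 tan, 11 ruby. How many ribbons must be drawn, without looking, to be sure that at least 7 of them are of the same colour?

Put each drawn ribbon into a box by colour. The largest draw with every box below 7 takes min(count, 6) from each colour; colours with fewer than 6 contribute all they have.
Σ min(cᵢ, 6) = 4 + 6 + 6 + 6 + 6 + 6 + 2 + 6 = 42.
Draw number 42 + 1 = 43 must push one box to 7.

43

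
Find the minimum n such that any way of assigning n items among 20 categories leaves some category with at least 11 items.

With 200 items one could put exactly 10 in each of the 20 categories, and no category would reach 11.
By the pigeonhole principle, one more item must land in a category that already has 10, giving it 11.
So 20 × 10 + 1 = 201 items are required.

201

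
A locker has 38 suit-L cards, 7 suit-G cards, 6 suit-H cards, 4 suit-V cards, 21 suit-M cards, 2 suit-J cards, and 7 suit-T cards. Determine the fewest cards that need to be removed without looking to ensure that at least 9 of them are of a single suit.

Pigeonhole: put each drawn card into a box by suit. The largest draw with every box below 9 takes min(count, 8) from each suit; suits with fewer than 8 contribute all they have.
Σ min(cᵢ, 8) = 8 + 7 + 6 + 4 + 8 + 2 + 7 = 42.
Draw number 42 + 1 = 43 must push one box to 9.

43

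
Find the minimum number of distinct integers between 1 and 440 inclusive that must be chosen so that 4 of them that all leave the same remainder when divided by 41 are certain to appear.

124

Pigeonhole: the 41 residue classes mod 41 are the pigeonholes.
With 123 integers one could put 3 in each residue class and have no class reach 4.
The 124th integer pushes some class to 4, so 41·3 + 1 = 124.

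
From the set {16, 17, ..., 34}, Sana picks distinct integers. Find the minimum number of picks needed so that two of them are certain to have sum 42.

15

A set avoiding the sum 42 can contain at most one of each pair {x, 42−x}, plus the 9 elements whose complement lies outside the range or equal to its own complement.
The integers 21, …, 34 (14 of them) are such a set: any two sum to at least 21+22 = 43 > 42.
Any 15th integer completes one of the 5 pairs, so 15 choices force a sum of 42.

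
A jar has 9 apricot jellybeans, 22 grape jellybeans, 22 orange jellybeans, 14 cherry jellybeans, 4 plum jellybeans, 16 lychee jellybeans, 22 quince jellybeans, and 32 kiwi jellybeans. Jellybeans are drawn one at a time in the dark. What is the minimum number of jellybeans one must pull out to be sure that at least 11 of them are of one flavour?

Put each drawn jellybean into a box by flavour. The largest draw with every box below 11 takes min(count, 10) from each flavour; flavours with fewer than 10 contribute all they have.
Σ min(cᵢ, 10) = 9 + 10 + 10 + 10 + 4 + 10 + 10 + 10 = 73.
Draw number 73 + 1 = 74 must push one box to 11.

74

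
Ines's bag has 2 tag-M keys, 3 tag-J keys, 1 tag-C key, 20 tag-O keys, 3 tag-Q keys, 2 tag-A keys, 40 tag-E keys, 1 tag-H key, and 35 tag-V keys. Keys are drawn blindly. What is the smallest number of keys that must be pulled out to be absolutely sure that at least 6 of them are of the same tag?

The 9 tags are the holes; the keys drawn are the pigeons.
To avoid 6 of any one tag, the worst case takes at most 5 of each tag, or every key of a tag that has fewer than 5.
That gives 2 + 3 + 1 + 5 + 3 + 2 + 5 + 1 + 5 = 27 keys with no tag reaching 6.
The next key forces some tag to 6, so 27 + 1 = 28.

28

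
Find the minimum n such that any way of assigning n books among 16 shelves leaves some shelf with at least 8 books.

With 112 books one could put exactly 7 in each of the 16 shelves, and no shelf would reach 8.
Pigeonhole: one more book must land in a shelf that already has 7, giving it 8.
So 16 × 7 + 1 = 113 books are required.

113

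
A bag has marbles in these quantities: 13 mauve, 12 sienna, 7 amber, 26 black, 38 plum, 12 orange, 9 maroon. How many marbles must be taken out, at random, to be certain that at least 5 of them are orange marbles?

110

In the worst case for collecting orange marbles, every non-orange marble comes out first.
There are 13 + 12 + 7 + 26 + 38 + 9 = 105 non-orange marbles altogether.
After those, each further marble must be orange, so 105 + 5 = 110 draws guarantee 5 orange marbles.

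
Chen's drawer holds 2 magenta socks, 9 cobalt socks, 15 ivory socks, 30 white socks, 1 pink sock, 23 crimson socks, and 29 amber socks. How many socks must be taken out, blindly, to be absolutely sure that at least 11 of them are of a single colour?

By pigeonhole, the 7 colours are the holes; the socks drawn are the pigeons.
To avoid 11 of any one colour, the worst case takes at most 10 of each colour, or every sock of a colour that has fewer than 10.
That gives 2 + 9 + 10 + 10 + 1 + 10 + 10 = 52 socks with no colour reaching 11.
The next sock forces some colour to 11, so 52 + 1 = 53.

53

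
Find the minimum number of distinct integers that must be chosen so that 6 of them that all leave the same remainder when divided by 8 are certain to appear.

The 8 residue classes mod 8 are the pigeonholes.
With 40 integers one could put 5 in each residue class and have no class reach 6.
The 41st integer pushes some class to 6, so 8·5 + 1 = 41.

41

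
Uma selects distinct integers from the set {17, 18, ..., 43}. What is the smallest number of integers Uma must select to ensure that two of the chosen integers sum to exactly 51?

19

A set avoiding the sum 51 can contain at most one of each pair {x, 51−x}, plus the 9 elements whose complement lies outside the range.
The integers 26, …, 43 (18 of them) are such a set: any two sum to at least 26+27 = 53 > 51.
By pigeonhole, any 19th integer completes one of the 9 pairs, so 19 choices force a sum of 51.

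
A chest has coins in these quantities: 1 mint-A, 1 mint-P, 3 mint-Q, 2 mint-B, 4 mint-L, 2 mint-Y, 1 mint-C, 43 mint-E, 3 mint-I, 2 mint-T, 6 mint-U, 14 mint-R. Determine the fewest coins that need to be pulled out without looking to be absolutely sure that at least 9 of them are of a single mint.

42

The 12 mints are the holes; the coins drawn are the pigeons.
To avoid 9 of any one mint, the worst case takes at most 8 of each mint, or every coin of a mint that has fewer than 8.
That gives 1 + 1 + 3 + 2 + 4 + 2 + 1 + 8 + 3 + 2 + 6 + 8 = 41 coins with no mint reaching 9.
The next coin forces some mint to 9, so 41 + 1 = 42.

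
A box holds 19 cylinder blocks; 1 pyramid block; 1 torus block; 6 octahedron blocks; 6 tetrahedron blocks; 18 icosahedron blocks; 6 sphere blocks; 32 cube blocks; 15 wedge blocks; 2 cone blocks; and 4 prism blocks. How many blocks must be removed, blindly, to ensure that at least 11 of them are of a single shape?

The 11 shapes are the holes; the blocks drawn are the pigeons.
To avoid 11 of any one shape, the worst case takes at most 10 of each shape, or every block of a shape that has fewer than 10.
That gives 10 + 1 + 1 + 6 + 6 + 10 + 6 + 10 + 10 + 2 + 4 = 66 blocks with no shape reaching 11.
The next block forces some shape to 11, so 66 + 1 = 67.

67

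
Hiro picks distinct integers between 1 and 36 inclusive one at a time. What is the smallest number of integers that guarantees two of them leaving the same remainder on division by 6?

The 6 residue classes mod 6 are the pigeonholes.
With 6 integers one could put 1 in each residue class and have no class reach 2.
The 7th integer pushes some class to 2, so 6·1 + 1 = 7.

7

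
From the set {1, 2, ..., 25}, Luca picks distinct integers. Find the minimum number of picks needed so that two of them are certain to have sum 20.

Group the elements by complementary pair {x, 20−x}: {1,19}, {2,18}, {3,17}, …, giving 9 two-element pairs, the single value 10 (it cannot pair with itself since the integers are distinct), and 6 integers whose partner 20−x falls outside [1,25].
Treating each of those 16 groups as a pigeonhole, one can pick one integer per group — 16 integers — with no two summing to 20.
The 17th integer lands in an occupied pair, forcing a sum of 20.

17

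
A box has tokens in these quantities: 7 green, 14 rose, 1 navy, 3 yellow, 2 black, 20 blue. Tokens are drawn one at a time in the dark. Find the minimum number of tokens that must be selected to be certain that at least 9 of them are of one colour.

30

By pigeonhole, put each drawn token into a box by colour. The largest draw with every box below 9 takes min(count, 8) from each colour; colours with fewer than 8 contribute all they have.
Σ min(cᵢ, 8) = 7 + 8 + 1 + 3 + 2 + 8 = 29.
Draw number 29 + 1 = 30 must push one box to 9.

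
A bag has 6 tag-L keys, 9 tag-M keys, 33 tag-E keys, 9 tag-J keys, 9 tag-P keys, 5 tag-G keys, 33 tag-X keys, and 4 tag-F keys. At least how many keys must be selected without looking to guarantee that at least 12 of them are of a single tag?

65

An adversary could hand out at most 11 keys per tag (6 tags run out sooner): 6 + 9 + 11 + 9 + 9 + 5 + 11 + 4 = 64 keys and still no tag has 12.
By pigeonhole, one more key lands in a tag already at 11, so 65 draws are enough and 64 are not.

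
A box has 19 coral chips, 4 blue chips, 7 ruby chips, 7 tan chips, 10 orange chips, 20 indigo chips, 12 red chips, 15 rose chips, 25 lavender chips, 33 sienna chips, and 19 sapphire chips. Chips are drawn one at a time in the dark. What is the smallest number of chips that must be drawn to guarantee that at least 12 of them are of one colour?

Put each drawn chip into a box by colour. The largest draw with every box below 12 takes min(count, 11) from each colour; colours with fewer than 11 contribute all they have.
Σ min(cᵢ, 11) = 11 + 4 + 7 + 7 + 10 + 11 + 11 + 11 + 11 + 11 + 11 = 105.
Draw number 105 + 1 = 106 must push one box to 12.

106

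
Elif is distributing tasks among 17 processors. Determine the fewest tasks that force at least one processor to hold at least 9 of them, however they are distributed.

137

With 136 tasks one could put exactly 8 in each of the 17 processors, and no processor would reach 9.
One more task must land in a processor that already has 8, giving it 9.
So 17 × 8 + 1 = 137 tasks are required.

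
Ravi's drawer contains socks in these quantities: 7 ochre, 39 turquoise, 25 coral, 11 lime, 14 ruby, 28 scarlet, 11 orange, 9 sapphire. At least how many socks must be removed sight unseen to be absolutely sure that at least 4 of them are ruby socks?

In the worst case for collecting ruby socks, every non-ruby sock comes out first.
There are 7 + 39 + 25 + 11 + 28 + 11 + 9 = 130 non-ruby socks altogether.
After those, each further sock must be ruby, so 130 + 4 = 134 draws guarantee 4 ruby socks.

134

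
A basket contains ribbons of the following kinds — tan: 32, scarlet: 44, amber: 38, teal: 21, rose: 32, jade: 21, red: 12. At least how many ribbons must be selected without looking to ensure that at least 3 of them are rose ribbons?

In the worst case for collecting rose ribbons, every non-rose ribbon comes out first.
There are 32 + 44 + 38 + 21 + 21 + 12 = 168 non-rose ribbons altogether.
After those, each further ribbon must be rose, so 168 + 3 = 171 draws guarantee 3 rose ribbons.

171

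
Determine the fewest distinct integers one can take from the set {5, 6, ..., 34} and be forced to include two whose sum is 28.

22

A set avoiding the sum 28 can contain at most one of each pair {x, 28−x}, plus the 12 elements whose complement lies outside the range or equal to its own complement.
The integers 14, …, 34 (21 of them) are such a set: any two sum to at least 14+15 = 29 > 28.
Pigeonhole: any 22nd integer completes one of the 9 pairs, so 22 choices force a sum of 28.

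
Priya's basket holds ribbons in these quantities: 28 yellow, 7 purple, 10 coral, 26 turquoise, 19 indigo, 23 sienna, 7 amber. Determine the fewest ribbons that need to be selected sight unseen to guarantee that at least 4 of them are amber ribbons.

In the worst case for collecting amber ribbons, every non-amber ribbon comes out first.
There are 28 + 7 + 10 + 26 + 19 + 23 = 113 non-amber ribbons altogether.
After those, each further ribbon must be amber, so 113 + 4 = 117 draws guarantee 4 amber ribbons.

117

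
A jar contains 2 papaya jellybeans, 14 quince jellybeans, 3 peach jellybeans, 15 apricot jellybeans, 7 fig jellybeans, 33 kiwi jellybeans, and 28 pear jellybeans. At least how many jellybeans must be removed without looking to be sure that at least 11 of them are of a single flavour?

53

Pigeonhole: the 7 flavours are the holes; the jellybeans drawn are the pigeons.
To avoid 11 of any one flavour, the worst case takes at most 10 of each flavour, or every jellybean of a flavour that has fewer than 10.
That gives 2 + 10 + 3 + 10 + 7 + 10 + 10 = 52 jellybeans with no flavour reaching 11.
The next jellybean forces some flavour to 11, so 52 + 1 = 53.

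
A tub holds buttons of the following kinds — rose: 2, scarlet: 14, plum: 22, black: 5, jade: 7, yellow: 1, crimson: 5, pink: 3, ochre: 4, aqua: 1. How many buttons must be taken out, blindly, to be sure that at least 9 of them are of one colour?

Pigeonhole: put each drawn button into a box by colour. The largest draw with every box below 9 takes min(count, 8) from each colour; colours with fewer than 8 contribute all they have.
Σ min(cᵢ, 8) = 2 + 8 + 8 + 5 + 7 + 1 + 5 + 3 + 4 + 1 = 44.
Draw number 44 + 1 = 45 must push one box to 9.

45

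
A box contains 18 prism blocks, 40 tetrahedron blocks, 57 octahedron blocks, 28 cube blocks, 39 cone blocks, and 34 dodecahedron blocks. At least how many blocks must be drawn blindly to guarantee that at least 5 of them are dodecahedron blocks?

187

In the worst case for collecting dodecahedron blocks, every non-dodecahedron block comes out first.
There are 18 + 40 + 57 + 28 + 39 = 182 non-dodecahedron blocks altogether.
After those, each further block must be dodecahedron, so 182 + 5 = 187 draws guarantee 5 dodecahedron blocks.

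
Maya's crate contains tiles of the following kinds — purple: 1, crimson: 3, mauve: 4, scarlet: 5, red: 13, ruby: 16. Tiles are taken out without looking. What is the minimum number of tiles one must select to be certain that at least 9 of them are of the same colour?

30

An adversary could hand out at most 8 tiles per colour (4 colours run out sooner): 1 + 3 + 4 + 5 + 8 + 8 = 29 tiles and still no colour has 9.
One more tile lands in a colour already at 8, so 30 draws are enough and 29 are not.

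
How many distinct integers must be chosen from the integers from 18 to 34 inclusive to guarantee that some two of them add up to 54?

Group the elements by complementary pair {x, 54−x}: {20,34}, {21,33}, {22,32}, …, giving 7 two-element pairs, the single value 27 (it cannot pair with itself since the integers are distinct), and 2 integers whose partner 54−x falls outside [18,34].
Treating each of those 10 groups as a pigeonhole, one can pick one integer per group — 10 integers — with no two summing to 54.
The 11th integer lands in an occupied pair, forcing a sum of 54.

11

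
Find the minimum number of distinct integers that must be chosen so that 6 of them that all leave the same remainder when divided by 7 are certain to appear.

The 7 residue classes mod 7 are the pigeonholes.
With 35 integers one could put 5 in each residue class and have no class reach 6.
The 36th integer pushes some class to 6, so 7·5 + 1 = 36.

36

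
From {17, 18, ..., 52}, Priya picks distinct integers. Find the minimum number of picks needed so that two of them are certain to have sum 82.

Group the elements by complementary pair {x, 82−x}: {30,52}, {31,51}, {32,50}, …, giving 11 two-element pairs, the single value 41 (it cannot pair with itself since the integers are distinct), and 13 integers whose partner 82−x falls outside [17,52].
By pigeonhole, treating each of those 25 groups as a pigeonhole, one can pick one integer per group — 25 integers — with no two summing to 82.
The 26th integer lands in an occupied pair, forcing a sum of 82.

26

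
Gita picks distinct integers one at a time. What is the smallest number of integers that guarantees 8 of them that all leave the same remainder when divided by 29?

Pigeonhole: the 29 residue classes mod 29 are the pigeonholes.
With 203 integers one could put 7 in each residue class and have no class reach 8.
The 204th integer pushes some class to 8, so 29·7 + 1 = 204.

204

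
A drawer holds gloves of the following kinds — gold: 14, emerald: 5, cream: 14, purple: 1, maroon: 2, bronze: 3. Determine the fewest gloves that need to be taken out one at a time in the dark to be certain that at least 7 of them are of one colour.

An adversary could hand out at most 6 gloves per colour (4 colours run out sooner): 6 + 5 + 6 + 1 + 2 + 3 = 23 gloves and still no colour has 7.
One more glove lands in a colour already at 6, so 24 draws are enough and 23 are not.

24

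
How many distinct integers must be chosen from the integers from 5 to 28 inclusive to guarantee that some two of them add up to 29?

15

Group the elements by complementary pair {x, 29−x}: {5,24}, {6,23}, {7,22}, …, giving 10 two-element pairs and 4 integers whose partner 29−x falls outside [5,28].
By pigeonhole, treating each of those 14 groups as a pigeonhole, one can pick one integer per group — 14 integers — with no two summing to 29.
The 15th integer lands in an occupied pair, forcing a sum of 29.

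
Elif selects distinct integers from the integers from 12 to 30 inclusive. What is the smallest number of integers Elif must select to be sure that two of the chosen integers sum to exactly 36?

Two chosen integers sum to 36 exactly when both halves of some pair {x, 36−x} with 12 ≤ x ≤ 36−x ≤ 24 are chosen — 6 such pairs.
The remaining 7 elements (those with no distinct partner in range) can never complete a 36-sum, so the worst case takes all of them and one from each pair: 7 + 6 = 13.
The 14th integer has to be the second member of some pair, so 13 + 1 = 14.

14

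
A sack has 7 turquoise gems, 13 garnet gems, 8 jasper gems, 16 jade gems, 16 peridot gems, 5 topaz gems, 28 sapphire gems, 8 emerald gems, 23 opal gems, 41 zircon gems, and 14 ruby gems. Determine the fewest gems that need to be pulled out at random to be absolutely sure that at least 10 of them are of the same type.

92

By the pigeonhole principle, the 11 types are the holes; the gems drawn are the pigeons.
To avoid 10 of any one type, the worst case takes at most 9 of each type, or every gem of a type that has fewer than 9.
That gives 7 + 9 + 8 + 9 + 9 + 5 + 9 + 8 + 9 + 9 + 9 = 91 gems with no type reaching 10.
The next gem forces some type to 10, so 91 + 1 = 92.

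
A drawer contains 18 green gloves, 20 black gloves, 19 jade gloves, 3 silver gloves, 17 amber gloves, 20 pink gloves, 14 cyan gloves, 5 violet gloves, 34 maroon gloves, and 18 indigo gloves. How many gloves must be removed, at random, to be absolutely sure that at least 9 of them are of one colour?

The 10 colours are the holes; the gloves drawn are the pigeons.
To avoid 9 of any one colour, the worst case takes at most 8 of each colour, or every glove of a colour that has fewer than 8.
That gives 8 + 8 + 8 + 3 + 8 + 8 + 8 + 5 + 8 + 8 = 72 gloves with no colour reaching 9.
The next glove forces some colour to 9, so 72 + 1 = 73.

73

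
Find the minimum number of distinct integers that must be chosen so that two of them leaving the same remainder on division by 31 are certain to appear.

The 31 residue classes mod 31 are the pigeonholes.
With 31 integers one could put 1 in each residue class and have no class reach 2.
The 32nd integer pushes some class to 2, so 31·1 + 1 = 32.

32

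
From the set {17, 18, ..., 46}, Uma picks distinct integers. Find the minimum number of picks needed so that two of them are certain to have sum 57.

Group the elements by complementary pair {x, 57−x}: {17,40}, {18,39}, {19,38}, …, giving 12 two-element pairs and 6 integers whose partner 57−x falls outside [17,46].
Treating each of those 18 groups as a pigeonhole, one can pick one integer per group — 18 integers — with no two summing to 57.
The 19th integer lands in an occupied pair, forcing a sum of 57.

19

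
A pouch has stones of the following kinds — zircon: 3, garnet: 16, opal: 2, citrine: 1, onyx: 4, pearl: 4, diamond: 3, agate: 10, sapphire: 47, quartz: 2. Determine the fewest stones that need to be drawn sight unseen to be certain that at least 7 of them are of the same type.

38

Put each drawn stone into a box by type. The largest draw with every box below 7 takes min(count, 6) from each type; types with fewer than 6 contribute all they have.
Σ min(cᵢ, 6) = 3 + 6 + 2 + 1 + 4 + 4 + 3 + 6 + 6 + 2 = 37.
Draw number 37 + 1 = 38 must push one box to 7.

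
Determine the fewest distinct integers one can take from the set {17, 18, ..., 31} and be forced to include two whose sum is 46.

10

Two chosen integers sum to 46 exactly when both halves of some pair {x, 46−x} with 17 ≤ x ≤ 46−x ≤ 29 are chosen — 6 such pairs.
The remaining 3 elements (those with no distinct partner in range) can never complete a 46-sum, so the worst case takes all of them and one from each pair: 3 + 6 = 9.
Pigeonhole: the 10th integer has to be the second member of some pair, so 9 + 1 = 10.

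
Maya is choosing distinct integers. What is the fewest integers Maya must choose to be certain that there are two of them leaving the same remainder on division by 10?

The 10 residue classes mod 10 are the pigeonholes.
With 10 integers one could put 1 in each residue class and have no class reach 2.
The 11th integer pushes some class to 2, so 10·1 + 1 = 11.

11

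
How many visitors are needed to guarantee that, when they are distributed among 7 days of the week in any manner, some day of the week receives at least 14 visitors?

92

With 91 visitors one could put exactly 13 in each of the 7 days of the week, and no day of the week would reach 14.
By the pigeonhole principle, one more visitor must land in a day of the week that already has 13, giving it 14.
So 7 × 13 + 1 = 92 visitors are required.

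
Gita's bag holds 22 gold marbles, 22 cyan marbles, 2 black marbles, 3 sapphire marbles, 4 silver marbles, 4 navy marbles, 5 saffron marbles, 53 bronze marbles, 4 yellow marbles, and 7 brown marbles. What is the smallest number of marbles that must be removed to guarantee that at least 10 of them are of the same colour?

57

An adversary could hand out at most 9 marbles per colour (7 colours run out sooner): 9 + 9 + 2 + 3 + 4 + 4 + 5 + 9 + 4 + 7 = 56 marbles and still no colour has 10.
One more marble lands in a colour already at 9, so 57 draws are enough and 56 are not.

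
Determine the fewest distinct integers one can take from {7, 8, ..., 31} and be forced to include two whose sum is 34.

16

A set avoiding the sum 34 can contain at most one of each pair {x, 34−x}, plus the 5 elements whose complement lies outside the range or equal to its own complement.
The integers 17, …, 31 (15 of them) are such a set: any two sum to at least 17+18 = 35 > 34.
Pigeonhole: any 16th integer completes one of the 10 pairs, so 16 choices force a sum of 34.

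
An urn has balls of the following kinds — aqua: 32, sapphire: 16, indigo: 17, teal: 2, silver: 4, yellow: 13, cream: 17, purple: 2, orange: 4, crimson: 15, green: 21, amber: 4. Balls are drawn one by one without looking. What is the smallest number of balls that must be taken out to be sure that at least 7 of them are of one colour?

The 12 colours are the holes; the balls drawn are the pigeons.
To avoid 7 of any one colour, the worst case takes at most 6 of each colour, or every ball of a colour that has fewer than 6.
That gives 6 + 6 + 6 + 2 + 4 + 6 + 6 + 2 + 4 + 6 + 6 + 4 = 58 balls with no colour reaching 7.
The next ball forces some colour to 7, so 58 + 1 = 59.

59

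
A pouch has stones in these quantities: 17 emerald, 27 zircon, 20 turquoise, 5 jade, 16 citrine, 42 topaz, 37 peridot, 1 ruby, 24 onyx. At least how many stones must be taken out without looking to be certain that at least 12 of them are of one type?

By the pigeonhole principle, the 9 types are the holes; the stones drawn are the pigeons.
To avoid 12 of any one type, the worst case takes at most 11 of each type, or every stone of a type that has fewer than 11.
That gives 11 + 11 + 11 + 5 + 11 + 11 + 11 + 1 + 11 = 83 stones with no type reaching 12.
The next stone forces some type to 12, so 83 + 1 = 84.

84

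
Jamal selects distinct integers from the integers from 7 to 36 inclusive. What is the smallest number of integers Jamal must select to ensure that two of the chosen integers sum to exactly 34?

Group the elements by complementary pair {x, 34−x}: {7,27}, {8,26}, {9,25}, …, giving 10 two-element pairs, the single value 17 (it cannot pair with itself since the integers are distinct), and 9 integers whose partner 34−x falls outside [7,36].
By pigeonhole, treating each of those 20 groups as a pigeonhole, one can pick one integer per group — 20 integers — with no two summing to 34.
The 21st integer lands in an occupied pair, forcing a sum of 34.

21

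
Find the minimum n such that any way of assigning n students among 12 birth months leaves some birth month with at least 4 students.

37

With 36 students one could put exactly 3 in each of the 12 birth months, and no birth month would reach 4.
By pigeonhole, one more student must land in a birth month that already has 3, giving it 4.
So 12 × 3 + 1 = 37 students are required.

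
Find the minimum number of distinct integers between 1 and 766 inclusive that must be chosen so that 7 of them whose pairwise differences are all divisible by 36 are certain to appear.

217

Integers whose pairwise differences are multiples of 36 are exactly those sharing a remainder mod 36. By pigeonhole, the 36 residue classes mod 36 are the pigeonholes.
With 216 integers one could put 6 in each residue class and have no class reach 7.
The 217th integer pushes some class to 7, so 36·6 + 1 = 217.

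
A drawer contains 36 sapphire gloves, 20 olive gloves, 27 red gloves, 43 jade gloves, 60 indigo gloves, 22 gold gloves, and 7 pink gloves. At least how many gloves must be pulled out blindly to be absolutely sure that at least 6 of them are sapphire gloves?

185

In the worst case for collecting sapphire gloves, every non-sapphire glove comes out first.
There are 20 + 27 + 43 + 60 + 22 + 7 = 179 non-sapphire gloves altogether.
After those, each further glove must be sapphire, so 179 + 6 = 185 draws guarantee 6 sapphire gloves.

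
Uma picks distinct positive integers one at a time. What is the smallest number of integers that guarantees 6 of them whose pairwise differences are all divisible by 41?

Integers whose pairwise differences are multiples of 41 are exactly those sharing a remainder mod 41. By pigeonhole, the 41 residue classes mod 41 are the pigeonholes.
With 205 integers one could put 5 in each residue class and have no class reach 6.
The 206th integer pushes some class to 6, so 41·5 + 1 = 206.

206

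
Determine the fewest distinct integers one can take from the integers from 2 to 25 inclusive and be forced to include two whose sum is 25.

Group the elements by complementary pair {x, 25−x}: {2,23}, {3,22}, {4,21}, …, giving 11 two-element pairs and 2 integers whose partner 25−x falls outside [2,25].
Pigeonhole: treating each of those 13 groups as a pigeonhole, one can pick one integer per group — 13 integers — with no two summing to 25.
The 14th integer lands in an occupied pair, forcing a sum of 25.

14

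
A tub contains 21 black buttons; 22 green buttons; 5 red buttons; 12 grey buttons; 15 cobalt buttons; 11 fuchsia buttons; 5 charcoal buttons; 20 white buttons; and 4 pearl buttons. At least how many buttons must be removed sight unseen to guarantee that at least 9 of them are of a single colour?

Pigeonhole: put each drawn button into a box by colour. The largest draw with every box below 9 takes min(count, 8) from each colour; colours with fewer than 8 contribute all they have.
Σ min(cᵢ, 8) = 8 + 8 + 5 + 8 + 8 + 8 + 5 + 8 + 4 = 62.
Draw number 62 + 1 = 63 must push one box to 9.

63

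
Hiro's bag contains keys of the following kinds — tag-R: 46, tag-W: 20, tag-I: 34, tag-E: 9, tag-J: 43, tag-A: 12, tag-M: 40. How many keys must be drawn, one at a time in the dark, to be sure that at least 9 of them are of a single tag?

57

Put each drawn key into a box by tag. The largest draw with every box below 9 takes min(count, 8) from each tag.
Σ min(cᵢ, 8) = 8 + 8 + 8 + 8 + 8 + 8 + 8 = 56.
Draw number 56 + 1 = 57 must push one box to 9.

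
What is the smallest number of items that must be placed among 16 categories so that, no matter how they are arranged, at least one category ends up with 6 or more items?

With 80 items one could put exactly 5 in each of the 16 categories, and no category would reach 6.
Pigeonhole: one more item must land in a category that already has 5, giving it 6.
So 16 × 5 + 1 = 81 items are required.

81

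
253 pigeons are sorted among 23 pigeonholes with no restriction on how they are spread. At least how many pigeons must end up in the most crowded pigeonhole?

The 23 pigeonholes are the holes and the 253 pigeons are the pigeons.
If every pigeonhole held at most 10 pigeons, the total would be at most 23 × 10 = 230, which is less than 253.
So some pigeonhole holds at least ⌈253/23⌉ = 11 pigeons.

11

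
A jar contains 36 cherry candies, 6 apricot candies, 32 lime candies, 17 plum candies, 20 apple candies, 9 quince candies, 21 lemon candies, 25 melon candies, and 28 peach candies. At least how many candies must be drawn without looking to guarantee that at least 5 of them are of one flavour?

37

By the pigeonhole principle, the 9 flavours are the holes; the candies drawn are the pigeons.
To avoid 5 of any one flavour, the worst case takes at most 4 of each flavour.
That gives 4 + 4 + 4 + 4 + 4 + 4 + 4 + 4 + 4 = 36 candies with no flavour reaching 5.
The next candy forces some flavour to 5, so 36 + 1 = 37.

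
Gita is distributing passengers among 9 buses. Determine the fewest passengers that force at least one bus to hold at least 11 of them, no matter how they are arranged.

91

With 90 passengers one could put exactly 10 in each of the 9 buses, and no bus would reach 11.
Pigeonhole: one more passenger must land in a bus that already has 10, giving it 11.
So 9 × 10 + 1 = 91 passengers are required.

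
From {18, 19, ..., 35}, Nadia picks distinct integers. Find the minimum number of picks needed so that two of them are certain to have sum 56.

Two chosen integers sum to 56 exactly when both halves of some pair {x, 56−x} with 21 ≤ x ≤ 56−x ≤ 35 are chosen — 7 such pairs.
The remaining 4 elements (those with no distinct partner in range) can never complete a 56-sum, so the worst case takes all of them and one from each pair: 4 + 7 = 11.
The 12th integer has to be the second member of some pair, so 11 + 1 = 12.

12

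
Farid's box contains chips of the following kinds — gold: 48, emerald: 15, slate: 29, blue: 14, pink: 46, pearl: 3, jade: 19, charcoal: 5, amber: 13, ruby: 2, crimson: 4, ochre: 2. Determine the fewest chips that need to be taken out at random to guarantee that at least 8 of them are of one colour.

The 12 colours are the holes; the chips drawn are the pigeons.
To avoid 8 of any one colour, the worst case takes at most 7 of each colour, or every chip of a colour that has fewer than 7.
That gives 7 + 7 + 7 + 7 + 7 + 3 + 7 + 5 + 7 + 2 + 4 + 2 = 65 chips with no colour reaching 8.
The next chip forces some colour to 8, so 65 + 1 = 66.

66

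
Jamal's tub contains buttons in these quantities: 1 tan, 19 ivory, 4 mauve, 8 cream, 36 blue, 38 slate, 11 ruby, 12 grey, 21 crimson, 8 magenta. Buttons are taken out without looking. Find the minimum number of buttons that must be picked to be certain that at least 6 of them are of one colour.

46

An adversary could hand out at most 5 buttons per colour (tan, mauve run out sooner): 1 + 5 + 4 + 5 + 5 + 5 + 5 + 5 + 5 + 5 = 45 buttons and still no colour has 6.
Pigeonhole: one more button lands in a colour already at 5, so 46 draws are enough and 45 are not.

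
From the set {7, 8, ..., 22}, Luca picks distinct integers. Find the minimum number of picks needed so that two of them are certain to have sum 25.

A set avoiding the sum 25 can contain at most one of each pair {x, 25−x}, plus the 4 elements whose complement lies outside the range.
The integers 13, …, 22 (10 of them) are such a set: any two sum to at least 13+14 = 27 > 25.
Pigeonhole: any 11th integer completes one of the 6 pairs, so 11 choices force a sum of 25.

11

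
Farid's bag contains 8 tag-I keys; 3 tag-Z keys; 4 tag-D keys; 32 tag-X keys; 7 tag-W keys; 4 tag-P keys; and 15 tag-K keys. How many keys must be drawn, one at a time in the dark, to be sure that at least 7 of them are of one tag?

36

By pigeonhole, the 7 tags are the holes; the keys drawn are the pigeons.
To avoid 7 of any one tag, the worst case takes at most 6 of each tag, or every key of a tag that has fewer than 6.
That gives 6 + 3 + 4 + 6 + 6 + 4 + 6 = 35 keys with no tag reaching 7.
The next key forces some tag to 7, so 35 + 1 = 36.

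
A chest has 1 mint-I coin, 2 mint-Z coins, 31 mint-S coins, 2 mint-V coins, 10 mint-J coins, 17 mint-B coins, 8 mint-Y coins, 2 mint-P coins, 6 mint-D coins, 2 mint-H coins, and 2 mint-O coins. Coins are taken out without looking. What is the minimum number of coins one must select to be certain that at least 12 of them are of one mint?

58

An adversary could hand out at most 11 coins per mint (9 mints run out sooner): 1 + 2 + 11 + 2 + 10 + 11 + 8 + 2 + 6 + 2 + 2 = 57 coins and still no mint has 12.
One more coin lands in a mint already at 11, so 58 draws are enough and 57 are not.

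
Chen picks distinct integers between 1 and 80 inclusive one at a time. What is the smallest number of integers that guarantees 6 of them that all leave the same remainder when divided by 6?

31

The 6 residue classes mod 6 are the pigeonholes.
With 30 integers one could put 5 in each residue class and have no class reach 6.
The 31st integer pushes some class to 6, so 6·5 + 1 = 31.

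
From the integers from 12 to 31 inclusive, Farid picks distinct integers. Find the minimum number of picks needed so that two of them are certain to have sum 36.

15

Group the elements by complementary pair {x, 36−x}: {12,24}, {13,23}, {14,22}, …, giving 6 two-element pairs; the single value 18 (it cannot pair with itself since the integers are distinct); and 7 integers whose partner 36−x falls outside [12,31].
Pigeonhole: treating each of those 14 groups as a pigeonhole, one can pick one integer per group — 14 integers — with no two summing to 36.
The 15th integer lands in an occupied pair, forcing a sum of 36.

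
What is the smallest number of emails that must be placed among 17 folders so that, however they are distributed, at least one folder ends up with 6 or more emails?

86

With 85 emails one could put exactly 5 in each of the 17 folders, and no folder would reach 6.
Pigeonhole: one more email must land in a folder that already has 5, giving it 6.
So 17 × 5 + 1 = 86 emails are required.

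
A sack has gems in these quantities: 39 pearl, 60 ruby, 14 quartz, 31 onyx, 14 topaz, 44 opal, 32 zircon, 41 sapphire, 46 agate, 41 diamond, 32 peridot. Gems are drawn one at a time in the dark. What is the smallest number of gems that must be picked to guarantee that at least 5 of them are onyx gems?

In the worst case for collecting onyx gems, every non-onyx gem comes out first.
There are 39 + 60 + 14 + 14 + 44 + 32 + 41 + 46 + 41 + 32 = 363 non-onyx gems altogether.
After those, each further gem must be onyx, so 363 + 5 = 368 draws guarantee 5 onyx gems.

368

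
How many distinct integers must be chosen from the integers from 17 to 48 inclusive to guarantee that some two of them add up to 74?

22

Group the elements by complementary pair {x, 74−x}: {26,48}, {27,47}, {28,46}, …, giving 11 two-element pairs, the single value 37 (it cannot pair with itself since the integers are distinct), and 9 integers whose partner 74−x falls outside [17,48].
Treating each of those 21 groups as a pigeonhole, one can pick one integer per group — 21 integers — with no two summing to 74.
The 22nd integer lands in an occupied pair, forcing a sum of 74.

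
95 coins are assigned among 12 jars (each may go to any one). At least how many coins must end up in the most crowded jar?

The 12 jars are the holes and the 95 coins are the pigeons.
If every jar held at most 7 coins, the total would be at most 12 × 7 = 84, which is less than 95.
So some jar holds at least ⌈95/12⌉ = 8 coins.

8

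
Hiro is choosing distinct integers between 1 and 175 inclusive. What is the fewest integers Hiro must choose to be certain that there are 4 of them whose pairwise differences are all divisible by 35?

Integers whose pairwise differences are multiples of 35 are exactly those sharing a remainder mod 35. The 35 residue classes mod 35 are the pigeonholes.
With 105 integers one could put 3 in each residue class and have no class reach 4.
The 106th integer pushes some class to 4, so 35·3 + 1 = 106.

106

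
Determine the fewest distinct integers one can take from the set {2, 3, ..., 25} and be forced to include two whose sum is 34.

17

Group the elements by complementary pair {x, 34−x}: {9,25}, {10,24}, {11,23}, …, giving 8 two-element pairs; the single value 17 (it cannot pair with itself since the integers are distinct); and 7 integers whose partner 34−x falls outside [2,25].
Pigeonhole: treating each of those 16 groups as a pigeonhole, one can pick one integer per group — 16 integers — with no two summing to 34.
The 17th integer lands in an occupied pair, forcing a sum of 34.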